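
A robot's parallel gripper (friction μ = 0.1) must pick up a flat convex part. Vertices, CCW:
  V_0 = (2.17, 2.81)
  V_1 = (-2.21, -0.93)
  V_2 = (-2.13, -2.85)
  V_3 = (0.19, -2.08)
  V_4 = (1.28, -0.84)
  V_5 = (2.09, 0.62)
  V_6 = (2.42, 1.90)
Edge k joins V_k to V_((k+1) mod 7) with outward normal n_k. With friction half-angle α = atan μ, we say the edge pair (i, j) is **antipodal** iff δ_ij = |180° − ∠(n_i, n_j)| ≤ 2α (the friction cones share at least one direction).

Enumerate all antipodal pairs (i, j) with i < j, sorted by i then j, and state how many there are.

α = atan 0.1 = 5.71°;  2α = 11.42°
n_0 = (-0.6494, +0.7605)
n_1 = (-0.9991, -0.0416)
n_2 = (+0.3150, -0.9491)
n_3 = (+0.7511, -0.6602)
n_4 = (+0.8744, -0.4851)
n_5 = (+0.9683, -0.2496)
n_6 = (+0.9643, +0.2649)
  (0,1): δ = 128.11°  ·
  (0,2): δ = 22.13°  ·
  (0,3): δ = 8.19°  ✓
  (0,4): δ = 20.49°  ·
  (0,5): δ = 35.05°  ·
  (0,6): δ = 64.87°  ·
  (1,2): δ = 74.03°  ·
  (1,3): δ = 43.70°  ·
  (1,4): δ = 31.41°  ·
  (1,5): δ = 16.84°  ·
  (1,6): δ = 12.98°  ·
  (2,3): δ = 149.68°  ·
  (2,4): δ = 137.38°  ·
  (2,5): δ = 122.82°  ·
  (2,6): δ = 93.00°  ·
  (3,4): δ = 167.70°  ·
  (3,5): δ = 153.14°  ·
  (3,6): δ = 123.32°  ·
  (4,5): δ = 165.44°  ·
  (4,6): δ = 135.62°  ·
  (5,6): δ = 150.18°  ·
antipodal pairs: 1

count = 1; pairs: (0,3)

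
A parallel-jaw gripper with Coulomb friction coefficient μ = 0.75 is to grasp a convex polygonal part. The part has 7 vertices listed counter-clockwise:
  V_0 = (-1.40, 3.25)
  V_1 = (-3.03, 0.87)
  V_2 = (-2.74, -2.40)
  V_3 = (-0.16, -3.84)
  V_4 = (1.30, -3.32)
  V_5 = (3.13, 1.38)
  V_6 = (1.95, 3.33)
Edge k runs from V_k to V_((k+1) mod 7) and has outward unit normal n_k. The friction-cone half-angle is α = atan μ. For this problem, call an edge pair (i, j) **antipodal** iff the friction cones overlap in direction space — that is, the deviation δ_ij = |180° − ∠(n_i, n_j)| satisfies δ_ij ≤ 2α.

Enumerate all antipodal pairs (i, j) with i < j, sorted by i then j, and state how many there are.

α = atan 0.75 = 36.87°;  2α = 73.74°
n_0 = (-0.8251, +0.5651)
n_1 = (-0.9961, -0.0883)
n_2 = (-0.4874, -0.8732)
n_3 = (+0.3355, -0.9420)
n_4 = (+0.9319, -0.3628)
n_5 = (+0.8556, +0.5177)
n_6 = (-0.0239, +0.9997)
  (0,1): δ = 140.53°  ·
  (0,2): δ = 84.76°  ·
  (0,3): δ = 35.99°  ✓
  (0,4): δ = 13.13°  ✓
  (0,5): δ = 65.59°  ✓
  (0,6): δ = 125.77°  ·
  (1,2): δ = 124.24°  ·
  (1,3): δ = 75.46°  ·
  (1,4): δ = 26.34°  ✓
  (1,5): δ = 26.11°  ✓
  (1,6): δ = 86.30°  ·
  (2,3): δ = 131.23°  ·
  (2,4): δ = 82.11°  ·
  (2,5): δ = 29.65°  ✓
  (2,6): δ = 30.54°  ✓
  (3,4): δ = 130.88°  ·
  (3,5): δ = 78.42°  ·
  (3,6): δ = 18.24°  ✓
  (4,5): δ = 127.55°  ·
  (4,6): δ = 67.36°  ✓
  (5,6): δ = 119.81°  ·
antipodal pairs: 9

count = 9; pairs: (0,3), (0,4), (0,5), (1,4), (1,5), (2,5), (2,6), (3,6), (4,6)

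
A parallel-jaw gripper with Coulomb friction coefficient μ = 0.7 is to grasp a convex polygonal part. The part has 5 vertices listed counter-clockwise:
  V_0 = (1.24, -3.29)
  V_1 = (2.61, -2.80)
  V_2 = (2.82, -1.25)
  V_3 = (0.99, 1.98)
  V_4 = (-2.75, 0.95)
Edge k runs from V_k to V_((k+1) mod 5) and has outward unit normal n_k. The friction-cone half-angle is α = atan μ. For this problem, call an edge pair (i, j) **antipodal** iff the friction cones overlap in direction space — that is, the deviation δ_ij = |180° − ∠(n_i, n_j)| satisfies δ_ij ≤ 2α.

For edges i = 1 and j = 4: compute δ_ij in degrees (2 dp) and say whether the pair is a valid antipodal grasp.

δ = 50.98°, valid

α = atan 0.7 = 34.99°;  2α = 69.98°
edge 1: e_1 = (+0.21, +1.55);  n_1 = (+0.9909, -0.1343)
edge 4: e_4 = (+3.99, -4.24);  n_4 = (-0.7283, -0.6853)
∠(n_1, n_4) = 129.02°
δ = |180° − 129.02°| = 50.98°
50.98° ≤ 2α = 69.98°  →  valid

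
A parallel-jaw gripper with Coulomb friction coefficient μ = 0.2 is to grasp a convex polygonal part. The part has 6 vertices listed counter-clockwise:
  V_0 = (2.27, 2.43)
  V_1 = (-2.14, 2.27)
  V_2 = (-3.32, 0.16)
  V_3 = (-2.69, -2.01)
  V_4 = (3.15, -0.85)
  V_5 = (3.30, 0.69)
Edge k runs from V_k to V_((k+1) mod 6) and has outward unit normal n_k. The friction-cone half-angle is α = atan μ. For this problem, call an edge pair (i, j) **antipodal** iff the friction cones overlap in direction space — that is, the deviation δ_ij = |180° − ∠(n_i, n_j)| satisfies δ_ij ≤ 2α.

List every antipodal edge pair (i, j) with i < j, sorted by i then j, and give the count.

α = atan 0.2 = 11.31°;  2α = 22.62°
n_0 = (-0.0363, +0.9993)
n_1 = (-0.8728, +0.4881)
n_2 = (-0.9603, -0.2788)
n_3 = (+0.1948, -0.9808)
n_4 = (+0.9953, -0.0969)
n_5 = (+0.8605, +0.5094)
  (0,1): δ = 121.29°  ·
  (0,2): δ = 75.89°  ·
  (0,3): δ = 9.16°  ✓
  (0,4): δ = 82.36°  ·
  (0,5): δ = 118.55°  ·
  (1,2): δ = 134.60°  ·
  (1,3): δ = 49.55°  ·
  (1,4): δ = 23.65°  ·
  (1,5): δ = 59.84°  ·
  (2,3): δ = 94.95°  ·
  (2,4): δ = 21.75°  ✓
  (2,5): δ = 14.43°  ✓
  (3,4): δ = 106.80°  ·
  (3,5): δ = 70.61°  ·
  (4,5): δ = 143.81°  ·
antipodal pairs: 3

count = 3; pairs: (0,3), (2,4), (2,5)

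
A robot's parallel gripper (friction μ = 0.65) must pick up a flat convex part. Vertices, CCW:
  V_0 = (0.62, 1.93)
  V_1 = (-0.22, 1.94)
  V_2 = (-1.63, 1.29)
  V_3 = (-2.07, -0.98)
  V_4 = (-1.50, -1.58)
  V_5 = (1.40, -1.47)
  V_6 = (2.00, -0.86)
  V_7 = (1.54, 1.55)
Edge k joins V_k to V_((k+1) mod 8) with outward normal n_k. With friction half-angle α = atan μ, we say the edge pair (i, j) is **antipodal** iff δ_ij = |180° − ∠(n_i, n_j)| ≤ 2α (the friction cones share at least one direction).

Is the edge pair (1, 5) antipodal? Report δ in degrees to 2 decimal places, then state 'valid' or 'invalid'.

δ = 20.72°, valid

α = atan 0.65 = 33.02°;  2α = 66.05°
edge 1: e_1 = (-1.41, -0.65);  n_1 = (-0.4186, +0.9081)
edge 5: e_5 = (+0.60, +0.61);  n_5 = (+0.7129, -0.7012)
∠(n_1, n_5) = 159.28°
δ = |180° − 159.28°| = 20.72°
20.72° ≤ 2α = 66.05°  →  valid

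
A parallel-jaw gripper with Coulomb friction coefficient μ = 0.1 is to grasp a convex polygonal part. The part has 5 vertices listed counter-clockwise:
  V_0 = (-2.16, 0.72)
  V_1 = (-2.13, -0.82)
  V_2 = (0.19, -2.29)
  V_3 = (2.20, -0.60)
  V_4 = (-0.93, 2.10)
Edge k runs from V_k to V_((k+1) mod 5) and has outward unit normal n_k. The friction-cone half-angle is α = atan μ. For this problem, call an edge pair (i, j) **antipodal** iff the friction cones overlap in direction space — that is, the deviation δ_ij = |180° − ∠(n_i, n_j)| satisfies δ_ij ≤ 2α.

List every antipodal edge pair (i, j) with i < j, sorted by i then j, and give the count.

α = atan 0.1 = 5.71°;  2α = 11.42°
n_0 = (-0.9998, -0.0195)
n_1 = (-0.5352, -0.8447)
n_2 = (+0.6435, -0.7654)
n_3 = (+0.6532, +0.7572)
n_4 = (-0.7465, +0.6654)
  (0,1): δ = 123.48°  ·
  (0,2): δ = 51.06°  ·
  (0,3): δ = 48.10°  ·
  (0,4): δ = 137.17°  ·
  (1,2): δ = 107.58°  ·
  (1,3): δ = 8.42°  ✓
  (1,4): δ = 80.65°  ·
  (2,3): δ = 80.84°  ·
  (2,4): δ = 8.23°  ✓
  (3,4): δ = 90.93°  ·
antipodal pairs: 2

count = 2; pairs: (1,3), (2,4)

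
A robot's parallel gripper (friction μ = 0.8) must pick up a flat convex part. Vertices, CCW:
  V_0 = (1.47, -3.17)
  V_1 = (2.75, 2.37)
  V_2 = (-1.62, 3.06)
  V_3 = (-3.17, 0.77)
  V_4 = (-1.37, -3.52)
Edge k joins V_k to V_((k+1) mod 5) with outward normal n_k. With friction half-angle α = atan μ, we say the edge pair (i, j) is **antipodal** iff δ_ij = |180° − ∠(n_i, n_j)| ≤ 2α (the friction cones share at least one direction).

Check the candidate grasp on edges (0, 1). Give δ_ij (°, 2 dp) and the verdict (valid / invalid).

α = atan 0.8 = 38.66°;  2α = 77.32°
edge 0: e_0 = (+1.28, +5.54);  n_0 = (+0.9743, -0.2251)
edge 1: e_1 = (-4.37, +0.69);  n_1 = (+0.1560, +0.9878)
∠(n_0, n_1) = 94.04°
δ = |180° − 94.04°| = 85.96°
85.96° > 2α = 77.32°  →  invalid

δ = 85.96°, invalid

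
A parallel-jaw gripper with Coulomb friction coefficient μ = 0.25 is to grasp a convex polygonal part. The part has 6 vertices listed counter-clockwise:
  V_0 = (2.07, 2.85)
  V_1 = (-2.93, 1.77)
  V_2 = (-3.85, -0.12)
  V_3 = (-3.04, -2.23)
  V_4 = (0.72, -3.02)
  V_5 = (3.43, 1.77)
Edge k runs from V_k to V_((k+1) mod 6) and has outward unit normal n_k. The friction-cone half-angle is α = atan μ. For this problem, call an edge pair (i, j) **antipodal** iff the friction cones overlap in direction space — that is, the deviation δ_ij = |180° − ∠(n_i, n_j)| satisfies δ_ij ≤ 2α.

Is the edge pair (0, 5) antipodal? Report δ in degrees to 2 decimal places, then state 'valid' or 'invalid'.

α = atan 0.25 = 14.04°;  2α = 28.07°
edge 0: e_0 = (-5.00, -1.08);  n_0 = (-0.2111, +0.9775)
edge 5: e_5 = (-1.36, +1.08);  n_5 = (+0.6219, +0.7831)
∠(n_0, n_5) = 50.64°
δ = |180° − 50.64°| = 129.36°
129.36° > 2α = 28.07°  →  invalid

δ = 129.36°, invalid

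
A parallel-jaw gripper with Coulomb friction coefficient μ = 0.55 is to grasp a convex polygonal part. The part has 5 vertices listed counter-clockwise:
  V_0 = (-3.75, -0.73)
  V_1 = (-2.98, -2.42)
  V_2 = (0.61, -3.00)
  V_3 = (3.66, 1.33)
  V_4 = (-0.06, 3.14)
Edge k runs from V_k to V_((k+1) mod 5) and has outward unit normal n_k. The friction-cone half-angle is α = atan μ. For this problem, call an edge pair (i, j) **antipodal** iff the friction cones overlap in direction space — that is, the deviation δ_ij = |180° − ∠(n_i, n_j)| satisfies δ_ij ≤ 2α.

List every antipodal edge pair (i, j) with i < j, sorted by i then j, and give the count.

count = 4; pairs: (0,3), (1,3), (1,4), (2,4)

α = atan 0.55 = 28.81°;  2α = 57.62°
n_0 = (-0.9100, -0.4146)
n_1 = (-0.1595, -0.9872)
n_2 = (+0.8175, -0.5759)
n_3 = (+0.4375, +0.8992)
n_4 = (-0.7237, +0.6901)
  (0,1): δ = 123.67°  ·
  (0,2): δ = 59.66°  ·
  (0,3): δ = 39.56°  ✓
  (0,4): δ = 111.87°  ·
  (1,2): δ = 115.98°  ·
  (1,3): δ = 16.77°  ✓
  (1,4): δ = 55.54°  ✓
  (2,3): δ = 80.79°  ·
  (2,4): δ = 8.48°  ✓
  (3,4): δ = 107.69°  ·
antipodal pairs: 4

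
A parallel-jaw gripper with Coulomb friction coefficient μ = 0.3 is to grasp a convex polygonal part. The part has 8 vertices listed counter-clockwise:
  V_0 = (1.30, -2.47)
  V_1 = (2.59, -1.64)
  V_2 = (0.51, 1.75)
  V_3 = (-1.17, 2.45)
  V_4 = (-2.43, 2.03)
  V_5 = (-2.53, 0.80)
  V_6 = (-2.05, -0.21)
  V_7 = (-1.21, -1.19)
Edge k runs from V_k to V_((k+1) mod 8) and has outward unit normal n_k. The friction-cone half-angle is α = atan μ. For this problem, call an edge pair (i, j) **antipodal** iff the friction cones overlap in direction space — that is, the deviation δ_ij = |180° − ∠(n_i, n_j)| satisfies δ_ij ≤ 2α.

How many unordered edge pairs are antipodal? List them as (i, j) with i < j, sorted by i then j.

count = 6; pairs: (0,3), (1,5), (1,6), (1,7), (2,6), (2,7)

α = atan 0.3 = 16.70°;  2α = 33.40°
n_0 = (+0.5411, -0.8410)
n_1 = (+0.8523, +0.5230)
n_2 = (+0.3846, +0.9231)
n_3 = (-0.3162, +0.9487)
n_4 = (-0.9967, +0.0810)
n_5 = (-0.9032, -0.4292)
n_6 = (-0.7593, -0.6508)
n_7 = (-0.4543, -0.8908)
  (0,1): δ = 91.23°  ·
  (0,2): δ = 55.38°  ·
  (0,3): δ = 14.32°  ✓
  (0,4): δ = 52.59°  ·
  (0,5): δ = 82.66°  ·
  (0,6): δ = 97.84°  ·
  (0,7): δ = 120.22°  ·
  (1,2): δ = 144.15°  ·
  (1,3): δ = 103.10°  ·
  (1,4): δ = 36.18°  ·
  (1,5): δ = 6.11°  ✓
  (1,6): δ = 9.07°  ✓
  (1,7): δ = 31.45°  ✓
  (2,3): δ = 138.95°  ·
  (2,4): δ = 72.03°  ·
  (2,5): δ = 41.96°  ·
  (2,6): δ = 26.78°  ✓
  (2,7): δ = 4.40°  ✓
  (3,4): δ = 113.08°  ·
  (3,5): δ = 83.02°  ·
  (3,6): δ = 67.83°  ·
  (3,7): δ = 45.45°  ·
  (4,5): δ = 149.93°  ·
  (4,6): δ = 134.75°  ·
  (4,7): δ = 112.37°  ·
  (5,6): δ = 164.82°  ·
  (5,7): δ = 142.44°  ·
  (6,7): δ = 157.62°  ·
antipodal pairs: 6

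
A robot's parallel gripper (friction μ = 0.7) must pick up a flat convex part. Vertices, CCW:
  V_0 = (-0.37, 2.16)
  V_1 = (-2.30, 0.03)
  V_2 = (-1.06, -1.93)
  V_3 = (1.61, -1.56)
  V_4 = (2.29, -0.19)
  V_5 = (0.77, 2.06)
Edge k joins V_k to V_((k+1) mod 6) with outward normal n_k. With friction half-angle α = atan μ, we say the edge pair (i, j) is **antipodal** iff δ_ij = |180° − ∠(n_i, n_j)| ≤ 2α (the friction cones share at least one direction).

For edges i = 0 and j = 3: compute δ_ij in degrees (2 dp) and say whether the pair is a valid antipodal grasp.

α = atan 0.7 = 34.99°;  2α = 69.98°
edge 0: e_0 = (-1.93, -2.13);  n_0 = (-0.7410, +0.6715)
edge 3: e_3 = (+0.68, +1.37);  n_3 = (+0.8957, -0.4446)
∠(n_0, n_3) = 164.22°
δ = |180° − 164.22°| = 15.78°
15.78° ≤ 2α = 69.98°  →  valid

δ = 15.78°, valid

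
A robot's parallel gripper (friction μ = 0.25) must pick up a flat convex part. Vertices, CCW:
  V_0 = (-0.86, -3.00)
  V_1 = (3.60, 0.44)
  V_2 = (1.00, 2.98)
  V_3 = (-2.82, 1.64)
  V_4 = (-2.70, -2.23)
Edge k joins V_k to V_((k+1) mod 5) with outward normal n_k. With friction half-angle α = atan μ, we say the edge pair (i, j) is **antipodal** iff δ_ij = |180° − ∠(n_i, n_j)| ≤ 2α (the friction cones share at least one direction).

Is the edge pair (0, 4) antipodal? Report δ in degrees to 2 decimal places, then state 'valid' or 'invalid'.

δ = 119.65°, invalid

α = atan 0.25 = 14.04°;  2α = 28.07°
edge 0: e_0 = (+4.46, +3.44);  n_0 = (+0.6107, -0.7918)
edge 4: e_4 = (+1.84, -0.77);  n_4 = (-0.3860, -0.9225)
∠(n_0, n_4) = 60.35°
δ = |180° − 60.35°| = 119.65°
119.65° > 2α = 28.07°  →  invalid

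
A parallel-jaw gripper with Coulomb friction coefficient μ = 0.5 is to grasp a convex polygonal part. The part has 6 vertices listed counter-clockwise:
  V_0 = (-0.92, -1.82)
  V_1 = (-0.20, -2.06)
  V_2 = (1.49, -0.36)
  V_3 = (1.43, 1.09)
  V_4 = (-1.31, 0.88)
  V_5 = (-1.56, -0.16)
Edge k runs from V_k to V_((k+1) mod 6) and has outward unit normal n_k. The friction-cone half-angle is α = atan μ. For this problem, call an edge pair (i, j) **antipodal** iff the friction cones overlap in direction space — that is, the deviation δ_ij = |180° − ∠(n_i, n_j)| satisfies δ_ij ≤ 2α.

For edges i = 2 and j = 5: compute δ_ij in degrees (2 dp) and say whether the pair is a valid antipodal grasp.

α = atan 0.5 = 26.57°;  2α = 53.13°
edge 2: e_2 = (-0.06, +1.45);  n_2 = (+0.9991, +0.0413)
edge 5: e_5 = (+0.64, -1.66);  n_5 = (-0.9331, -0.3597)
∠(n_2, n_5) = 161.29°
δ = |180° − 161.29°| = 18.71°
18.71° ≤ 2α = 53.13°  →  valid

δ = 18.71°, valid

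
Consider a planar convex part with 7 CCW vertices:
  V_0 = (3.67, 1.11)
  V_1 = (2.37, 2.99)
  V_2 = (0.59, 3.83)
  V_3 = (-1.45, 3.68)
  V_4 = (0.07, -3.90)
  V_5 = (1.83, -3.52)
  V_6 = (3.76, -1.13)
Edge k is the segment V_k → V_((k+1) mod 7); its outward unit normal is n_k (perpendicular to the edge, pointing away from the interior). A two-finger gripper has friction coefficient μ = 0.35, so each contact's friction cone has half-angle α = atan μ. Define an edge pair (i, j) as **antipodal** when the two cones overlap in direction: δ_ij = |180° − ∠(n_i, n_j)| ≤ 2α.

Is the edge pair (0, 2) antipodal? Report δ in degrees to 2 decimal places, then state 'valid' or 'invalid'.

δ = 120.46°, invalid

α = atan 0.35 = 19.29°;  2α = 38.58°
edge 0: e_0 = (-1.30, +1.88);  n_0 = (+0.8225, +0.5688)
edge 2: e_2 = (-2.04, -0.15);  n_2 = (-0.0733, +0.9973)
∠(n_0, n_2) = 59.54°
δ = |180° − 59.54°| = 120.46°
120.46° > 2α = 38.58°  →  invalid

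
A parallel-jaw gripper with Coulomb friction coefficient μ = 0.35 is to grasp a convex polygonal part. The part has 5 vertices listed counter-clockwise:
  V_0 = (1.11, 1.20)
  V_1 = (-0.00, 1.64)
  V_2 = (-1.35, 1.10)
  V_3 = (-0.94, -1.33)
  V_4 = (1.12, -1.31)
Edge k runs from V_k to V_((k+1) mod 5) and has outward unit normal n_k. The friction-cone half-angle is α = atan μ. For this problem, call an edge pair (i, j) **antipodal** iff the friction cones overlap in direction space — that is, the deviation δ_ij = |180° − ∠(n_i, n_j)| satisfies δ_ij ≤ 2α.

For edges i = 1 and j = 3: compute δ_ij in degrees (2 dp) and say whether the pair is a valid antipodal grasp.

δ = 21.25°, valid

α = atan 0.35 = 19.29°;  2α = 38.58°
edge 1: e_1 = (-1.35, -0.54);  n_1 = (-0.3714, +0.9285)
edge 3: e_3 = (+2.06, +0.02);  n_3 = (+0.0097, -1.0000)
∠(n_1, n_3) = 158.75°
δ = |180° − 158.75°| = 21.25°
21.25° ≤ 2α = 38.58°  →  valid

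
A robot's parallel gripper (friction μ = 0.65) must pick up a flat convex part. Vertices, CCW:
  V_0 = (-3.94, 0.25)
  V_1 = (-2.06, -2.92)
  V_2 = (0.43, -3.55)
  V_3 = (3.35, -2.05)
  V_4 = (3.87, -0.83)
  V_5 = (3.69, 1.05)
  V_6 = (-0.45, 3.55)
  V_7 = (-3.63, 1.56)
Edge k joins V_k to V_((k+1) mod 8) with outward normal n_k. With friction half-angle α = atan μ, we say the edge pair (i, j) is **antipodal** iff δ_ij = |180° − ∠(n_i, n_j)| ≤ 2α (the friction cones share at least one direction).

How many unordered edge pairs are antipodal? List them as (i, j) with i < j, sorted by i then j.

α = atan 0.65 = 33.02°;  2α = 66.05°
n_0 = (-0.8601, -0.5101)
n_1 = (-0.2453, -0.9695)
n_2 = (+0.4569, -0.8895)
n_3 = (+0.9199, -0.3921)
n_4 = (+0.9954, +0.0953)
n_5 = (+0.5169, +0.8560)
n_6 = (-0.5305, +0.8477)
n_7 = (-0.9731, +0.2303)
  (0,1): δ = 134.87°  ·
  (0,2): δ = 93.48°  ·
  (0,3): δ = 53.76°  ✓
  (0,4): δ = 25.20°  ✓
  (0,5): δ = 28.20°  ✓
  (0,6): δ = 91.37°  ·
  (0,7): δ = 136.02°  ·
  (1,2): δ = 138.61°  ·
  (1,3): δ = 98.89°  ·
  (1,4): δ = 70.33°  ·
  (1,5): δ = 16.93°  ✓
  (1,6): δ = 46.24°  ✓
  (1,7): δ = 90.88°  ·
  (2,3): δ = 140.27°  ·
  (2,4): δ = 111.72°  ·
  (2,5): δ = 58.32°  ✓
  (2,6): δ = 4.85°  ✓
  (2,7): δ = 49.50°  ✓
  (3,4): δ = 151.45°  ·
  (3,5): δ = 98.04°  ·
  (3,6): δ = 34.88°  ✓
  (3,7): δ = 9.77°  ✓
  (4,5): δ = 126.60°  ·
  (4,6): δ = 63.43°  ✓
  (4,7): δ = 18.78°  ✓
  (5,6): δ = 116.84°  ·
  (5,7): δ = 72.19°  ·
  (6,7): δ = 135.35°  ·
antipodal pairs: 12

count = 12; pairs: (0,3), (0,4), (0,5), (1,5), (1,6), (2,5), (2,6), (2,7), (3,6), (3,7), (4,6), (4,7)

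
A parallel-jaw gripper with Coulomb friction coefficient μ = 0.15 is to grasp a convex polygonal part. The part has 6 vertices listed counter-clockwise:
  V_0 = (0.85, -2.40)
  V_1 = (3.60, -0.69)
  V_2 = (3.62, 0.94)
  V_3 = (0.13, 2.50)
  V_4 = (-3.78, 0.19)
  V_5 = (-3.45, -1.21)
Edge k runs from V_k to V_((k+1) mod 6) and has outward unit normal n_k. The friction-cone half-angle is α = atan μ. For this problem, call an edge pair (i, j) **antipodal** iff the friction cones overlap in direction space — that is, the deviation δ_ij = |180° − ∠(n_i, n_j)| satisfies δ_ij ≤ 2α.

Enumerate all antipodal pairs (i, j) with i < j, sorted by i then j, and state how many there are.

α = atan 0.15 = 8.53°;  2α = 17.06°
n_0 = (+0.5281, -0.8492)
n_1 = (+0.9999, -0.0123)
n_2 = (+0.4081, +0.9129)
n_3 = (-0.5087, +0.8610)
n_4 = (-0.9733, -0.2294)
n_5 = (-0.2667, -0.9638)
  (0,1): δ = 122.58°  ·
  (0,2): δ = 55.96°  ·
  (0,3): δ = 1.30°  ✓
  (0,4): δ = 71.39°  ·
  (0,5): δ = 132.66°  ·
  (1,2): δ = 113.38°  ·
  (1,3): δ = 58.72°  ·
  (1,4): δ = 13.97°  ✓
  (1,5): δ = 75.23°  ·
  (2,3): δ = 125.34°  ·
  (2,4): δ = 52.65°  ·
  (2,5): δ = 8.62°  ✓
  (3,4): δ = 107.31°  ·
  (3,5): δ = 46.04°  ·
  (4,5): δ = 118.73°  ·
antipodal pairs: 3

count = 3; pairs: (0,3), (1,4), (2,5)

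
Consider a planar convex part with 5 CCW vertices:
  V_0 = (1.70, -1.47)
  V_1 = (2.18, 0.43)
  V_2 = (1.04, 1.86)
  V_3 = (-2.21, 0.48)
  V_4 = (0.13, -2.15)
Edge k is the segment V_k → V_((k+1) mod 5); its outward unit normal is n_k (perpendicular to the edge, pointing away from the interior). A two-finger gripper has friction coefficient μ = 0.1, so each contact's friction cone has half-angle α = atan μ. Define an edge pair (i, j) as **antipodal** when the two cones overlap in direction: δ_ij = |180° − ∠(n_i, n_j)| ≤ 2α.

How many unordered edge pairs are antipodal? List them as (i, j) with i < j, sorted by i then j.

count = 2; pairs: (1,3), (2,4)

α = atan 0.1 = 5.71°;  2α = 11.42°
n_0 = (+0.9695, -0.2449)
n_1 = (+0.7819, +0.6234)
n_2 = (-0.3908, +0.9205)
n_3 = (-0.7471, -0.6647)
n_4 = (+0.3974, -0.9176)
  (0,1): δ = 127.26°  ·
  (0,2): δ = 52.82°  ·
  (0,3): δ = 55.84°  ·
  (0,4): δ = 127.60°  ·
  (1,2): δ = 105.56°  ·
  (1,3): δ = 3.10°  ✓
  (1,4): δ = 74.86°  ·
  (2,3): δ = 71.35°  ·
  (2,4): δ = 0.41°  ✓
  (3,4): δ = 108.24°  ·
antipodal pairs: 2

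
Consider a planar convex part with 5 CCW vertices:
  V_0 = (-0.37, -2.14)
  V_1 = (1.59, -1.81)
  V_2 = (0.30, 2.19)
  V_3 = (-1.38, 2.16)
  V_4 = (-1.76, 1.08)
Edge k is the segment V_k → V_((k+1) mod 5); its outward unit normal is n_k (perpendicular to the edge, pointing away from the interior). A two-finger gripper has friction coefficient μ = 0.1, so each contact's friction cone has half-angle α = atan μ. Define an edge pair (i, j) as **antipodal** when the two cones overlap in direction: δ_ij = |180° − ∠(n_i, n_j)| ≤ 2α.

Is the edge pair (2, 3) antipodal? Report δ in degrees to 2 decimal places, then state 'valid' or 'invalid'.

δ = 110.41°, invalid

α = atan 0.1 = 5.71°;  2α = 11.42°
edge 2: e_2 = (-1.68, -0.03);  n_2 = (-0.0179, +0.9998)
edge 3: e_3 = (-0.38, -1.08);  n_3 = (-0.9433, +0.3319)
∠(n_2, n_3) = 69.59°
δ = |180° − 69.59°| = 110.41°
110.41° > 2α = 11.42°  →  invalid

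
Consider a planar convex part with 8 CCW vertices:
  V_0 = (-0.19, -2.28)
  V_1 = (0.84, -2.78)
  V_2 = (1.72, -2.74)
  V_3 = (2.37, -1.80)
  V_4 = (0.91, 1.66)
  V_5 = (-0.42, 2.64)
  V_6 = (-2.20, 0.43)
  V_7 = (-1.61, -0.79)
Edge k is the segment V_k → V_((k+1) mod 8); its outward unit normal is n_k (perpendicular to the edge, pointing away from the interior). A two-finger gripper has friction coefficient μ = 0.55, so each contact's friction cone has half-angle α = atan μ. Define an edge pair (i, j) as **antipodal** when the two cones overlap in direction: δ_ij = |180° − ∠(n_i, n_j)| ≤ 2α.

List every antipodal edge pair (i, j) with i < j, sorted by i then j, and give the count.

count = 9; pairs: (0,3), (0,4), (1,4), (1,5), (2,5), (3,6), (3,7), (4,6), (4,7)

α = atan 0.55 = 28.81°;  2α = 57.62°
n_0 = (-0.4367, -0.8996)
n_1 = (+0.0454, -0.9990)
n_2 = (+0.8225, -0.5688)
n_3 = (+0.9213, +0.3888)
n_4 = (+0.5932, +0.8051)
n_5 = (-0.7788, +0.6273)
n_6 = (-0.9003, -0.4354)
n_7 = (-0.7239, -0.6899)
  (0,1): δ = 151.50°  ·
  (0,2): δ = 98.77°  ·
  (0,3): δ = 41.23°  ✓
  (0,4): δ = 10.49°  ✓
  (0,5): δ = 77.04°  ·
  (0,6): δ = 141.70°  ·
  (0,7): δ = 159.52°  ·
  (1,2): δ = 127.27°  ·
  (1,3): δ = 69.72°  ·
  (1,4): δ = 38.99°  ✓
  (1,5): δ = 48.55°  ✓
  (1,6): δ = 113.21°  ·
  (1,7): δ = 131.02°  ·
  (2,3): δ = 122.46°  ·
  (2,4): δ = 91.72°  ·
  (2,5): δ = 4.19°  ✓
  (2,6): δ = 60.47°  ·
  (2,7): δ = 78.29°  ·
  (3,4): δ = 149.26°  ·
  (3,5): δ = 61.73°  ·
  (3,6): δ = 2.93°  ✓
  (3,7): δ = 20.74°  ✓
  (4,5): δ = 92.46°  ·
  (4,6): δ = 27.81°  ✓
  (4,7): δ = 9.99°  ✓
  (5,6): δ = 115.34°  ·
  (5,7): δ = 97.53°  ·
  (6,7): δ = 162.19°  ·
antipodal pairs: 9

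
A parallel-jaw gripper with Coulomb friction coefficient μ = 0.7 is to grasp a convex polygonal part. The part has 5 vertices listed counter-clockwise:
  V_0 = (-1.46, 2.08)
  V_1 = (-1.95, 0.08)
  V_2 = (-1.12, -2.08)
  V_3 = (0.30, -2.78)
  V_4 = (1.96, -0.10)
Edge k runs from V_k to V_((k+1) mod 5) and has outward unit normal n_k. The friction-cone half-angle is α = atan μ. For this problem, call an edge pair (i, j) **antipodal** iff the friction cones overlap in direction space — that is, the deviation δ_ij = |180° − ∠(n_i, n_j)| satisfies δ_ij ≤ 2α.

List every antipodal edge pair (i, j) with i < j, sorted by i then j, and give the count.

count = 4; pairs: (0,3), (1,3), (1,4), (2,4)

α = atan 0.7 = 34.99°;  2α = 69.98°
n_0 = (-0.9713, +0.2380)
n_1 = (-0.9335, -0.3587)
n_2 = (-0.4422, -0.8969)
n_3 = (+0.8501, -0.5266)
n_4 = (+0.5375, +0.8433)
  (0,1): δ = 145.21°  ·
  (0,2): δ = 102.48°  ·
  (0,3): δ = 18.01°  ✓
  (0,4): δ = 71.25°  ·
  (1,2): δ = 137.26°  ·
  (1,3): δ = 52.79°  ✓
  (1,4): δ = 36.47°  ✓
  (2,3): δ = 95.53°  ·
  (2,4): δ = 6.27°  ✓
  (3,4): δ = 90.74°  ·
antipodal pairs: 4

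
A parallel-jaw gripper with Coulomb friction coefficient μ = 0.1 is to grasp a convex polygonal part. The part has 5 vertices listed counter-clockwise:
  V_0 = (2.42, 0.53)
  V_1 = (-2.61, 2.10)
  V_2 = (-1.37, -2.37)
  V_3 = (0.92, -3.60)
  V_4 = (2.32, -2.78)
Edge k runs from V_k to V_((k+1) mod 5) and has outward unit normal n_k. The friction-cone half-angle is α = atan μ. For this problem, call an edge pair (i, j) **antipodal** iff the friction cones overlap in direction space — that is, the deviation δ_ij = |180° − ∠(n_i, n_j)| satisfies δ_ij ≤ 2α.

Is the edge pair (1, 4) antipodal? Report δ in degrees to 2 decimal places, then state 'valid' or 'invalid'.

α = atan 0.1 = 5.71°;  2α = 11.42°
edge 1: e_1 = (+1.24, -4.47);  n_1 = (-0.9636, -0.2673)
edge 4: e_4 = (+0.10, +3.31);  n_4 = (+0.9995, -0.0302)
∠(n_1, n_4) = 162.77°
δ = |180° − 162.77°| = 17.23°
17.23° > 2α = 11.42°  →  invalid

δ = 17.23°, invalid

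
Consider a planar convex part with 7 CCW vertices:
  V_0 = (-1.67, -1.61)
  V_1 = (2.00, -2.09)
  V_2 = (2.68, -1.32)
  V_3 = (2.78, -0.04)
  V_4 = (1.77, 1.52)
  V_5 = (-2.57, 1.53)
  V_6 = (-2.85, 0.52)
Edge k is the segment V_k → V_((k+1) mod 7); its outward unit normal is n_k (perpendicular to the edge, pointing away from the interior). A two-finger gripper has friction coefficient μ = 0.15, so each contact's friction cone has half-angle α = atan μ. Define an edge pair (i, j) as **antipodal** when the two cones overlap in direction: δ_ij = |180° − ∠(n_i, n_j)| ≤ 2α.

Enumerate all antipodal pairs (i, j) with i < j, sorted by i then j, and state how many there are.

α = atan 0.15 = 8.53°;  2α = 17.06°
n_0 = (-0.1297, -0.9916)
n_1 = (+0.7496, -0.6619)
n_2 = (+0.9970, -0.0779)
n_3 = (+0.8394, +0.5435)
n_4 = (+0.0023, +1.0000)
n_5 = (-0.9637, +0.2672)
n_6 = (-0.8747, -0.4846)
  (0,1): δ = 124.00°  ·
  (0,2): δ = 87.02°  ·
  (0,3): δ = 49.63°  ·
  (0,4): δ = 7.32°  ✓
  (0,5): δ = 81.96°  ·
  (0,6): δ = 126.44°  ·
  (1,2): δ = 143.02°  ·
  (1,3): δ = 105.63°  ·
  (1,4): δ = 48.68°  ·
  (1,5): δ = 25.95°  ·
  (1,6): δ = 70.43°  ·
  (2,3): δ = 142.61°  ·
  (2,4): δ = 85.66°  ·
  (2,5): δ = 11.03°  ✓
  (2,6): δ = 33.45°  ·
  (3,4): δ = 123.05°  ·
  (3,5): δ = 48.42°  ·
  (3,6): δ = 3.93°  ✓
  (4,5): δ = 105.36°  ·
  (4,6): δ = 60.88°  ·
  (5,6): δ = 135.52°  ·
antipodal pairs: 3

count = 3; pairs: (0,4), (2,5), (3,6)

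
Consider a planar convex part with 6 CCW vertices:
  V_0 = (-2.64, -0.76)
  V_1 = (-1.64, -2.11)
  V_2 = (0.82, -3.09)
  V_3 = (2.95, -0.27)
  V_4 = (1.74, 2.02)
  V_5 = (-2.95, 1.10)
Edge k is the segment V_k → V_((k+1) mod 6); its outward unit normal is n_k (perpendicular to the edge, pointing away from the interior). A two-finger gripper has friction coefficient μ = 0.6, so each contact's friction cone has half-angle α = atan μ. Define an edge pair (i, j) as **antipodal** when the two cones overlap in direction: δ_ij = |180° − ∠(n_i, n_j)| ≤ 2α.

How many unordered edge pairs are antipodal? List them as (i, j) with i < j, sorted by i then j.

α = atan 0.6 = 30.96°;  2α = 61.93°
n_0 = (-0.8036, -0.5952)
n_1 = (-0.3701, -0.9290)
n_2 = (+0.7980, -0.6027)
n_3 = (+0.8842, +0.4672)
n_4 = (-0.1925, +0.9813)
n_5 = (-0.9864, -0.1644)
  (0,1): δ = 148.25°  ·
  (0,2): δ = 73.59°  ·
  (0,3): δ = 8.68°  ✓
  (0,4): δ = 64.57°  ·
  (0,5): δ = 152.93°  ·
  (1,2): δ = 105.34°  ·
  (1,3): δ = 40.43°  ✓
  (1,4): δ = 32.82°  ✓
  (1,5): δ = 121.18°  ·
  (2,3): δ = 115.08°  ·
  (2,4): δ = 41.84°  ✓
  (2,5): δ = 46.53°  ✓
  (3,4): δ = 106.75°  ·
  (3,5): δ = 18.39°  ✓
  (4,5): δ = 91.64°  ·
antipodal pairs: 6

count = 6; pairs: (0,3), (1,3), (1,4), (2,4), (2,5), (3,5)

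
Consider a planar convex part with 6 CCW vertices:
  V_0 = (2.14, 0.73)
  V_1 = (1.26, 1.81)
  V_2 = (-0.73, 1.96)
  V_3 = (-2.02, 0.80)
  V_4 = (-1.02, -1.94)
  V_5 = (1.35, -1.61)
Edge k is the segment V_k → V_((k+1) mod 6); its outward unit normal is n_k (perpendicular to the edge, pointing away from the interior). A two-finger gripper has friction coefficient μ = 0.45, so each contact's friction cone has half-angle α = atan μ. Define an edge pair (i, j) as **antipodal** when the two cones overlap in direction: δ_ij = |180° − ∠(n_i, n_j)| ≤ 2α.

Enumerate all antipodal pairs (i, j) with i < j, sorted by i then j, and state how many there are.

count = 5; pairs: (0,3), (1,4), (2,4), (2,5), (3,5)

α = atan 0.45 = 24.23°;  2α = 48.46°
n_0 = (+0.7752, +0.6317)
n_1 = (+0.0752, +0.9972)
n_2 = (-0.6686, +0.7436)
n_3 = (-0.9394, -0.3428)
n_4 = (+0.1379, -0.9904)
n_5 = (+0.9475, -0.3199)
  (0,1): δ = 133.48°  ·
  (0,2): δ = 87.21°  ·
  (0,3): δ = 19.12°  ✓
  (0,4): δ = 58.75°  ·
  (0,5): δ = 122.17°  ·
  (1,2): δ = 133.73°  ·
  (1,3): δ = 65.64°  ·
  (1,4): δ = 12.24°  ✓
  (1,5): δ = 75.66°  ·
  (2,3): δ = 111.91°  ·
  (2,4): δ = 34.04°  ✓
  (2,5): δ = 29.38°  ✓
  (3,4): δ = 102.12°  ·
  (3,5): δ = 38.71°  ✓
  (4,5): δ = 116.58°  ·
antipodal pairs: 5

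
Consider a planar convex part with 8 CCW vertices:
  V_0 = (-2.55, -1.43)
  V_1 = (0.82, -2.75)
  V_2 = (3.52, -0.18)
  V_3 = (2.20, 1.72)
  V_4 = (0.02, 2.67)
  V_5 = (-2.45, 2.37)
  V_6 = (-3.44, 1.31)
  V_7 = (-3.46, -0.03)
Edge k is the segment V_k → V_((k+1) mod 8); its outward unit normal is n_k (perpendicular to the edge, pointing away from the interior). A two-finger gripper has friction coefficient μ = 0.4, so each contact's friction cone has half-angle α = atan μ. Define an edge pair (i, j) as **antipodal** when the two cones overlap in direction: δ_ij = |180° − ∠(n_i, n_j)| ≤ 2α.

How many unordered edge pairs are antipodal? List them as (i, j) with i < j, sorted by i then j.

α = atan 0.4 = 21.80°;  2α = 43.60°
n_0 = (-0.3647, -0.9311)
n_1 = (+0.6895, -0.7243)
n_2 = (+0.8213, +0.5706)
n_3 = (+0.3995, +0.9167)
n_4 = (-0.1206, +0.9927)
n_5 = (-0.7308, +0.6826)
n_6 = (-0.9999, +0.0149)
n_7 = (-0.8384, -0.5450)
  (0,1): δ = 115.02°  ·
  (0,2): δ = 33.82°  ✓
  (0,3): δ = 2.16°  ✓
  (0,4): δ = 28.31°  ✓
  (0,5): δ = 68.35°  ·
  (0,6): δ = 110.53°  ·
  (0,7): δ = 144.41°  ·
  (1,2): δ = 98.80°  ·
  (1,3): δ = 67.13°  ·
  (1,4): δ = 36.66°  ✓
  (1,5): δ = 3.37°  ✓
  (1,6): δ = 45.56°  ·
  (1,7): δ = 79.44°  ·
  (2,3): δ = 148.34°  ·
  (2,4): δ = 117.86°  ·
  (2,5): δ = 77.83°  ·
  (2,6): δ = 35.64°  ✓
  (2,7): δ = 1.77°  ✓
  (3,4): δ = 149.53°  ·
  (3,5): δ = 109.50°  ·
  (3,6): δ = 67.31°  ·
  (3,7): δ = 33.43°  ✓
  (4,5): δ = 139.97°  ·
  (4,6): δ = 97.78°  ·
  (4,7): δ = 63.90°  ·
  (5,6): δ = 137.81°  ·
  (5,7): δ = 103.93°  ·
  (6,7): δ = 146.12°  ·
antipodal pairs: 8

count = 8; pairs: (0,2), (0,3), (0,4), (1,4), (1,5), (2,6), (2,7), (3,7)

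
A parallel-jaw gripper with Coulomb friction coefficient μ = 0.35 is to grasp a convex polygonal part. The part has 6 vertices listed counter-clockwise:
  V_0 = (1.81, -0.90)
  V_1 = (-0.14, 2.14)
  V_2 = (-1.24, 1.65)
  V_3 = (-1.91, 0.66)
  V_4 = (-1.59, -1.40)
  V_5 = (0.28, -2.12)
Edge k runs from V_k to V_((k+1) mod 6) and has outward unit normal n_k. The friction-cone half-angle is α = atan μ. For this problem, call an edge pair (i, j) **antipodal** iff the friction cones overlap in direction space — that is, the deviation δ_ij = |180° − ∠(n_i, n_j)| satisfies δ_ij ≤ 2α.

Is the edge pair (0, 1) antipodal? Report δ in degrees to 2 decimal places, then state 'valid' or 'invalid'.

α = atan 0.35 = 19.29°;  2α = 38.58°
edge 0: e_0 = (-1.95, +3.04);  n_0 = (+0.8417, +0.5399)
edge 1: e_1 = (-1.10, -0.49);  n_1 = (-0.4069, +0.9135)
∠(n_0, n_1) = 81.33°
δ = |180° − 81.33°| = 98.67°
98.67° > 2α = 38.58°  →  invalid

δ = 98.67°, invalid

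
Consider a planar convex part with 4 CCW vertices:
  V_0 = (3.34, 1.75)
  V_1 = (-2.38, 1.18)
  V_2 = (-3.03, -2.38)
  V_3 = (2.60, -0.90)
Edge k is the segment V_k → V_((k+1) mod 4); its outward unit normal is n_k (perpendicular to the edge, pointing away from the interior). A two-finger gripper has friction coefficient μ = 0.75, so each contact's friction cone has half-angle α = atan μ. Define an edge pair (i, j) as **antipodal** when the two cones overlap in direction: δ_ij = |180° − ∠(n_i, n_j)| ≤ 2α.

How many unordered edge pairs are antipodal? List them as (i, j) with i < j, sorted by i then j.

count = 4; pairs: (0,2), (0,3), (1,2), (1,3)

α = atan 0.75 = 36.87°;  2α = 73.74°
n_0 = (-0.0992, +0.9951)
n_1 = (-0.9837, +0.1796)
n_2 = (+0.2542, -0.9671)
n_3 = (+0.9632, -0.2690)
  (0,1): δ = 106.04°  ·
  (0,2): δ = 9.04°  ✓
  (0,3): δ = 68.71°  ✓
  (1,2): δ = 64.92°  ✓
  (1,3): δ = 5.25°  ✓
  (2,3): δ = 120.33°  ·
antipodal pairs: 4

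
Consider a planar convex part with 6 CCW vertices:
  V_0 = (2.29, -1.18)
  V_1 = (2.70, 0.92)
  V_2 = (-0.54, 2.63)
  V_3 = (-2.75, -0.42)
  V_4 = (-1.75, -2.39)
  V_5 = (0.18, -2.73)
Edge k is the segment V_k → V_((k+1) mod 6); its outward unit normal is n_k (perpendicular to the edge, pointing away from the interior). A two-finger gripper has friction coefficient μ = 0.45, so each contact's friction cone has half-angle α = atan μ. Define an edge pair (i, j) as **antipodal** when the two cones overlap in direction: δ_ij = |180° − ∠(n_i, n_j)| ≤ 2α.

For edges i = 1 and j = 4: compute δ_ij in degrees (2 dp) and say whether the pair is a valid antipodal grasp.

α = atan 0.45 = 24.23°;  2α = 48.46°
edge 1: e_1 = (-3.24, +1.71);  n_1 = (+0.4668, +0.8844)
edge 4: e_4 = (+1.93, -0.34);  n_4 = (-0.1735, -0.9848)
∠(n_1, n_4) = 162.17°
δ = |180° − 162.17°| = 17.83°
17.83° ≤ 2α = 48.46°  →  valid

δ = 17.83°, valid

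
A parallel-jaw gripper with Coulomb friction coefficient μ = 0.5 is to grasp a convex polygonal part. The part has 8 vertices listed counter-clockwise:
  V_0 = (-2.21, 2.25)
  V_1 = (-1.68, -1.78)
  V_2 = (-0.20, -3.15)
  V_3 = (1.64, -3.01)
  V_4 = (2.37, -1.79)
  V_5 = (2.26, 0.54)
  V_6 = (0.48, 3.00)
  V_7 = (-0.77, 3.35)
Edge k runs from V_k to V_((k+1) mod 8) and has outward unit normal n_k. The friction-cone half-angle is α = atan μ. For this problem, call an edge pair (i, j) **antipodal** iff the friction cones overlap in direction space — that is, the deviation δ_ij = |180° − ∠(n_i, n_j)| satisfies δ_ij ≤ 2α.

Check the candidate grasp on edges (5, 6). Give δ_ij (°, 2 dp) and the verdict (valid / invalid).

δ = 141.53°, invalid

α = atan 0.5 = 26.57°;  2α = 53.13°
edge 5: e_5 = (-1.78, +2.46);  n_5 = (+0.8102, +0.5862)
edge 6: e_6 = (-1.25, +0.35);  n_6 = (+0.2696, +0.9630)
∠(n_5, n_6) = 38.47°
δ = |180° − 38.47°| = 141.53°
141.53° > 2α = 53.13°  →  invalid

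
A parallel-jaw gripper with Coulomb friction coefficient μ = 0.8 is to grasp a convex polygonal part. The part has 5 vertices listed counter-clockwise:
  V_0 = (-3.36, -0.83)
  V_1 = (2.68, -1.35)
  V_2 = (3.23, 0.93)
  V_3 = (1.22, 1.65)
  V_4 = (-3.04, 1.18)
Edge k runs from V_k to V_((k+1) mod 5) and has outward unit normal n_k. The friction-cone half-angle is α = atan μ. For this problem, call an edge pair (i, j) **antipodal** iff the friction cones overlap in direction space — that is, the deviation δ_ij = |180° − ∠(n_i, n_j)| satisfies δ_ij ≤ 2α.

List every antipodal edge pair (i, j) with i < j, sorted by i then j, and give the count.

α = atan 0.8 = 38.66°;  2α = 77.32°
n_0 = (-0.0858, -0.9963)
n_1 = (+0.9721, -0.2345)
n_2 = (+0.3372, +0.9414)
n_3 = (-0.1097, +0.9940)
n_4 = (-0.9876, +0.1572)
  (0,1): δ = 98.64°  ·
  (0,2): δ = 14.79°  ✓
  (0,3): δ = 11.22°  ✓
  (0,4): δ = 85.87°  ·
  (1,2): δ = 96.15°  ·
  (1,3): δ = 70.14°  ✓
  (1,4): δ = 4.52°  ✓
  (2,3): δ = 154.00°  ·
  (2,4): δ = 79.34°  ·
  (3,4): δ = 105.34°  ·
antipodal pairs: 4

count = 4; pairs: (0,2), (0,3), (1,3), (1,4)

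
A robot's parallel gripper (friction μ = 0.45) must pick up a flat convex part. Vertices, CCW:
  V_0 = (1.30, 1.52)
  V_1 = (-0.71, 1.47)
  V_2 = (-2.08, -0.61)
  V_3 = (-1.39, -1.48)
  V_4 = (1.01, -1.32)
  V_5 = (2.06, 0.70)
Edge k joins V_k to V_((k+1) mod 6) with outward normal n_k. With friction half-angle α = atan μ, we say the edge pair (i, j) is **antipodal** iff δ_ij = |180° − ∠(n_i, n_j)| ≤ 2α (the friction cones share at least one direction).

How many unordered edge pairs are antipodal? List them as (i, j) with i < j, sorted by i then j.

count = 3; pairs: (0,3), (1,4), (2,5)

α = atan 0.45 = 24.23°;  2α = 48.46°
n_0 = (-0.0249, +0.9997)
n_1 = (-0.8351, +0.5501)
n_2 = (-0.7835, -0.6214)
n_3 = (+0.0665, -0.9978)
n_4 = (+0.8873, -0.4612)
n_5 = (+0.7334, +0.6798)
  (0,1): δ = 124.80°  ·
  (0,2): δ = 53.01°  ·
  (0,3): δ = 2.39°  ✓
  (0,4): δ = 61.11°  ·
  (0,5): δ = 131.40°  ·
  (1,2): δ = 108.21°  ·
  (1,3): δ = 52.81°  ·
  (1,4): δ = 5.91°  ✓
  (1,5): δ = 76.20°  ·
  (2,3): δ = 124.60°  ·
  (2,4): δ = 65.88°  ·
  (2,5): δ = 4.41°  ✓
  (3,4): δ = 121.28°  ·
  (3,5): δ = 50.99°  ·
  (4,5): δ = 109.71°  ·
antipodal pairs: 3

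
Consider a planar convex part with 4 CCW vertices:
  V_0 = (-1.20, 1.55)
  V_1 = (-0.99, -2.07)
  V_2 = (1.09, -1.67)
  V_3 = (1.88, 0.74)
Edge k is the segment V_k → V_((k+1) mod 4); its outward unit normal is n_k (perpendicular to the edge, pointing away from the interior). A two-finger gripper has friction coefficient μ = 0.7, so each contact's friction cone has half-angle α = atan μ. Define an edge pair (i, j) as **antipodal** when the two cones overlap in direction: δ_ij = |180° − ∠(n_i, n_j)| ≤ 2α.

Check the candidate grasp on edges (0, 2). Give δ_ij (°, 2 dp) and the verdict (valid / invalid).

δ = 21.47°, valid

α = atan 0.7 = 34.99°;  2α = 69.98°
edge 0: e_0 = (+0.21, -3.62);  n_0 = (-0.9983, -0.0579)
edge 2: e_2 = (+0.79, +2.41);  n_2 = (+0.9502, -0.3115)
∠(n_0, n_2) = 158.53°
δ = |180° − 158.53°| = 21.47°
21.47° ≤ 2α = 69.98°  →  valid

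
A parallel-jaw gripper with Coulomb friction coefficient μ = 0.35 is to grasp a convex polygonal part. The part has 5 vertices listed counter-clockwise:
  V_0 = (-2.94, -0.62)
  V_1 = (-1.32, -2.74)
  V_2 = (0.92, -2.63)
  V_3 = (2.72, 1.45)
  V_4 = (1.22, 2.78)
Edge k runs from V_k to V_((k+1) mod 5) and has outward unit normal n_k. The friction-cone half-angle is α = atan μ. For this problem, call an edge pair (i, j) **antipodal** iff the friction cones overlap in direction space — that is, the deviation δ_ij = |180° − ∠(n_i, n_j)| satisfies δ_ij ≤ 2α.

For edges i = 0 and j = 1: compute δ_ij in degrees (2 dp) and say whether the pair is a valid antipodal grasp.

α = atan 0.35 = 19.29°;  2α = 38.58°
edge 0: e_0 = (+1.62, -2.12);  n_0 = (-0.7946, -0.6072)
edge 1: e_1 = (+2.24, +0.11);  n_1 = (+0.0490, -0.9988)
∠(n_0, n_1) = 55.43°
δ = |180° − 55.43°| = 124.57°
124.57° > 2α = 38.58°  →  invalid

δ = 124.57°, invalid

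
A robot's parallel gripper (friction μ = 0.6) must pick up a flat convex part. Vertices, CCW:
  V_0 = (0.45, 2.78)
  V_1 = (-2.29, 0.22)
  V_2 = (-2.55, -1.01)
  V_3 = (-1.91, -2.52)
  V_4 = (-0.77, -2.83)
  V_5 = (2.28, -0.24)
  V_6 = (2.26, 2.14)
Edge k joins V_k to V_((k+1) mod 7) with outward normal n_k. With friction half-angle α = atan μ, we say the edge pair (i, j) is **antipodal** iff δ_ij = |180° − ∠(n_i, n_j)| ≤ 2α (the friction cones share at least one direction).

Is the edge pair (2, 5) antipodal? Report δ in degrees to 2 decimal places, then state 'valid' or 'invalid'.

δ = 22.49°, valid

α = atan 0.6 = 30.96°;  2α = 61.93°
edge 2: e_2 = (+0.64, -1.51);  n_2 = (-0.9207, -0.3902)
edge 5: e_5 = (-0.02, +2.38);  n_5 = (+1.0000, +0.0084)
∠(n_2, n_5) = 157.51°
δ = |180° − 157.51°| = 22.49°
22.49° ≤ 2α = 61.93°  →  valid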